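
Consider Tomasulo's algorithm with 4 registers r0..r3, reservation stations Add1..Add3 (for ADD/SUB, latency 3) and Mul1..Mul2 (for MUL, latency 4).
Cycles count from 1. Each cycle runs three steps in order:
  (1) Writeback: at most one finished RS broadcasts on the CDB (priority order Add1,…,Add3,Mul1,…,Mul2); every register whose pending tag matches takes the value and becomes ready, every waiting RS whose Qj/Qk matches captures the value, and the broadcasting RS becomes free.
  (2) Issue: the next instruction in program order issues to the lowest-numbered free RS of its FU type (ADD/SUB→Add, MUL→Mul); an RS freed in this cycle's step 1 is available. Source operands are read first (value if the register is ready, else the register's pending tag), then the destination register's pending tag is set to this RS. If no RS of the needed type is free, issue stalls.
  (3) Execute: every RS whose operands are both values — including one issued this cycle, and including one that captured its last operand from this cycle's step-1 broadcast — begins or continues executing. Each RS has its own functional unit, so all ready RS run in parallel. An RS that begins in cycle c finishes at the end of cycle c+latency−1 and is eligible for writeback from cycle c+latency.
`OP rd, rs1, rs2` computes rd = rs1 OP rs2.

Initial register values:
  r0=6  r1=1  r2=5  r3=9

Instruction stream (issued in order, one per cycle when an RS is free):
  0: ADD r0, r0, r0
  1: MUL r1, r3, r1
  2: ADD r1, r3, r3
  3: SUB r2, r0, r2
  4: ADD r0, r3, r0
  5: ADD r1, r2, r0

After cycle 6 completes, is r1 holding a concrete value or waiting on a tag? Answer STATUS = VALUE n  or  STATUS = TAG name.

  c1: issue ADD r0<-Add1  regs: r0:Add1,r1:1,r2:5,r3:9
  c2: issue MUL r1<-Mul1  regs: r0:Add1,r1:Mul1,r2:5,r3:9
  c3: issue ADD r1<-Add2  regs: r0:Add1,r1:Add2,r2:5,r3:9
  c4: CDB Add1=12; issue SUB r2<-Add1  regs: r0:12,r1:Add2,r2:Add1,r3:9
  c5: issue ADD r0<-Add3  regs: r0:Add3,r1:Add2,r2:Add1,r3:9
  c6: CDB Add2=18; issue ADD r1<-Add2  regs: r0:Add3,r1:Add2,r2:Add1,r3:9

STATUS = TAG Add2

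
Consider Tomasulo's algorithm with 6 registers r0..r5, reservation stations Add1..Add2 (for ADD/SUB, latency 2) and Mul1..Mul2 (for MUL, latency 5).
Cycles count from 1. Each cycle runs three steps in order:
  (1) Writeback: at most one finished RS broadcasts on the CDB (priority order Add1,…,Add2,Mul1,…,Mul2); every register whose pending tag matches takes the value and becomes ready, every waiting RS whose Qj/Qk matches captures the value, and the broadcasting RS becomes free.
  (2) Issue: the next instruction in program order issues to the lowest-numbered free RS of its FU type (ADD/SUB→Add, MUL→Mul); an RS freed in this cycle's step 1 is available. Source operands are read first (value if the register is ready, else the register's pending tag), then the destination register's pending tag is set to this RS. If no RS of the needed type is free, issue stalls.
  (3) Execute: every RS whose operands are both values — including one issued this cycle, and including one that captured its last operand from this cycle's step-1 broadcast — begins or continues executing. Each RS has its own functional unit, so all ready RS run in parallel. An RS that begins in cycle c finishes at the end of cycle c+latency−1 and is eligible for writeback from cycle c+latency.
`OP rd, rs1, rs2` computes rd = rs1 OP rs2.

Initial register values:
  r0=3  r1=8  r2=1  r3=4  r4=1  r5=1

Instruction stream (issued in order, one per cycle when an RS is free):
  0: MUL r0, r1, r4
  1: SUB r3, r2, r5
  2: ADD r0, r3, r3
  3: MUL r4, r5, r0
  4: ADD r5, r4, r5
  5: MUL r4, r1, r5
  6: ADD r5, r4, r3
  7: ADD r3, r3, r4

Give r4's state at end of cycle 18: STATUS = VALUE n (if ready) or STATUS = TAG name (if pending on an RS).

STATUS = VALUE 8

cycle 1: issue MUL r0<-Mul1 // r0:Mul1,r1:8,r2:1,r3:4,r4:1,r5:1
cycle 2: issue SUB r3<-Add1 // r0:Mul1,r1:8,r2:1,r3:Add1,r4:1,r5:1
cycle 3: issue ADD r0<-Add2 // r0:Add2,r1:8,r2:1,r3:Add1,r4:1,r5:1
cycle 4: CDB Add1=0; issue MUL r4<-Mul2 // r0:Add2,r1:8,r2:1,r3:0,r4:Mul2,r5:1
cycle 5: issue ADD r5<-Add1 // r0:Add2,r1:8,r2:1,r3:0,r4:Mul2,r5:Add1
cycle 6: CDB Add2=0; stall // r0:0,r1:8,r2:1,r3:0,r4:Mul2,r5:Add1
cycle 7: CDB Mul1=8; issue MUL r4<-Mul1 // r0:0,r1:8,r2:1,r3:0,r4:Mul1,r5:Add1
cycle 8: issue ADD r5<-Add2 // r0:0,r1:8,r2:1,r3:0,r4:Mul1,r5:Add2
cycle 9: stall // r0:0,r1:8,r2:1,r3:0,r4:Mul1,r5:Add2
cycle 10: stall // r0:0,r1:8,r2:1,r3:0,r4:Mul1,r5:Add2
cycle 11: CDB Mul2=0; stall // r0:0,r1:8,r2:1,r3:0,r4:Mul1,r5:Add2
cycle 12: stall // r0:0,r1:8,r2:1,r3:0,r4:Mul1,r5:Add2
cycle 13: CDB Add1=1; issue ADD r3<-Add1 // r0:0,r1:8,r2:1,r3:Add1,r4:Mul1,r5:Add2
cycle 14: - // r0:0,r1:8,r2:1,r3:Add1,r4:Mul1,r5:Add2
cycle 15: - // r0:0,r1:8,r2:1,r3:Add1,r4:Mul1,r5:Add2
cycle 16: - // r0:0,r1:8,r2:1,r3:Add1,r4:Mul1,r5:Add2
cycle 17: - // r0:0,r1:8,r2:1,r3:Add1,r4:Mul1,r5:Add2
cycle 18: CDB Mul1=8 // r0:0,r1:8,r2:1,r3:Add1,r4:8,r5:Add2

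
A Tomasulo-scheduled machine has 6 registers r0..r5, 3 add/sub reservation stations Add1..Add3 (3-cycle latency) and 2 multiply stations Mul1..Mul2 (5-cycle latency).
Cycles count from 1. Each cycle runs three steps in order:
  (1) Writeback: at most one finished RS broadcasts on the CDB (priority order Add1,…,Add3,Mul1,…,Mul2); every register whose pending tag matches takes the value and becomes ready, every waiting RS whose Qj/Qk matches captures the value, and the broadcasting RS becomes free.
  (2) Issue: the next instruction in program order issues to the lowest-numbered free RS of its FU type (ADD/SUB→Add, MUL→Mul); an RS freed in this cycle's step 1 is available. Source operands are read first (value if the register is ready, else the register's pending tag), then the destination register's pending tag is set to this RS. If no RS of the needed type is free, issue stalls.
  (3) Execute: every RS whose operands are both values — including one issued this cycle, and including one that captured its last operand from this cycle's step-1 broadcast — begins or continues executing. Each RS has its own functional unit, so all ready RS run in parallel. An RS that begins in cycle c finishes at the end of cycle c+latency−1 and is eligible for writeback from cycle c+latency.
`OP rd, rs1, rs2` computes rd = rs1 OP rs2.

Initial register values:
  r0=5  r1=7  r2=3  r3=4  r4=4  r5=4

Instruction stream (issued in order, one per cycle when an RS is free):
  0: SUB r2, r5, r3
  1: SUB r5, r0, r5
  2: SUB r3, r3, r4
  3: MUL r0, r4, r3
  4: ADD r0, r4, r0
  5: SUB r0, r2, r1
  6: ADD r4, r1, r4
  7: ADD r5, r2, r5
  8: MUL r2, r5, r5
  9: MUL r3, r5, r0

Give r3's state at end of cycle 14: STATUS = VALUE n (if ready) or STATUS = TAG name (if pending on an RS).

  c1: issue SUB r2<-Add1  regs: r0:5,r1:7,r2:Add1,r3:4,r4:4,r5:4
  c2: issue SUB r5<-Add2  regs: r0:5,r1:7,r2:Add1,r3:4,r4:4,r5:Add2
  c3: issue SUB r3<-Add3  regs: r0:5,r1:7,r2:Add1,r3:Add3,r4:4,r5:Add2
  c4: CDB Add1=0; issue MUL r0<-Mul1  regs: r0:Mul1,r1:7,r2:0,r3:Add3,r4:4,r5:Add2
  c5: CDB Add2=1; issue ADD r0<-Add1  regs: r0:Add1,r1:7,r2:0,r3:Add3,r4:4,r5:1
  c6: CDB Add3=0; issue SUB r0<-Add2  regs: r0:Add2,r1:7,r2:0,r3:0,r4:4,r5:1
  c7: issue ADD r4<-Add3  regs: r0:Add2,r1:7,r2:0,r3:0,r4:Add3,r5:1
  c8: stall  regs: r0:Add2,r1:7,r2:0,r3:0,r4:Add3,r5:1
  c9: CDB Add2=-7; issue ADD r5<-Add2  regs: r0:-7,r1:7,r2:0,r3:0,r4:Add3,r5:Add2
  c10: CDB Add3=11; issue MUL r2<-Mul2  regs: r0:-7,r1:7,r2:Mul2,r3:0,r4:11,r5:Add2
  c11: CDB Mul1=0; issue MUL r3<-Mul1  regs: r0:-7,r1:7,r2:Mul2,r3:Mul1,r4:11,r5:Add2
  c12: CDB Add2=1  regs: r0:-7,r1:7,r2:Mul2,r3:Mul1,r4:11,r5:1
  c13: -  regs: r0:-7,r1:7,r2:Mul2,r3:Mul1,r4:11,r5:1
  c14: CDB Add1=4  regs: r0:-7,r1:7,r2:Mul2,r3:Mul1,r4:11,r5:1

STATUS = TAG Mul1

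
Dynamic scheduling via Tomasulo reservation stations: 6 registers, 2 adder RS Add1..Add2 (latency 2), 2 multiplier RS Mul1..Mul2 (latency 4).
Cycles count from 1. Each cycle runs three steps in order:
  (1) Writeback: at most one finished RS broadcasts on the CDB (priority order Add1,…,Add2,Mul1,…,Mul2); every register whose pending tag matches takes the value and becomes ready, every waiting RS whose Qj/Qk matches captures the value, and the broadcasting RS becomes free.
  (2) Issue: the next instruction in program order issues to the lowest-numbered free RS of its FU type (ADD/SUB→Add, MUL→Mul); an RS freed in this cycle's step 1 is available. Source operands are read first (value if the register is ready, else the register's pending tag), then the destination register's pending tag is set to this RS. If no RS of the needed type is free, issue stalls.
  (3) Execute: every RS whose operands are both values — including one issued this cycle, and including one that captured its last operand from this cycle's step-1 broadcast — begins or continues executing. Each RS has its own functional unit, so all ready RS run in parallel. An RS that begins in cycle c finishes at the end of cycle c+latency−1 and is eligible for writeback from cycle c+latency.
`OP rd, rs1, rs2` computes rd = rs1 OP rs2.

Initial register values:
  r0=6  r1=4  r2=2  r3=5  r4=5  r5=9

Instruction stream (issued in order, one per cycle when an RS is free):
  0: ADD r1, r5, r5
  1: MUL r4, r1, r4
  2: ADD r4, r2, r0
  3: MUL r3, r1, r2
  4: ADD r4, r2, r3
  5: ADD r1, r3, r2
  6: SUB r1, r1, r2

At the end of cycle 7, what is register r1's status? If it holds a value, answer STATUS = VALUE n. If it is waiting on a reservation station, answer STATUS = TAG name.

STATUS = TAG Add2

  c1: issue ADD r1<-Add1  regs: r0:6,r1:Add1,r2:2,r3:5,r4:5,r5:9
  c2: issue MUL r4<-Mul1  regs: r0:6,r1:Add1,r2:2,r3:5,r4:Mul1,r5:9
  c3: CDB Add1=18; issue ADD r4<-Add1  regs: r0:6,r1:18,r2:2,r3:5,r4:Add1,r5:9
  c4: issue MUL r3<-Mul2  regs: r0:6,r1:18,r2:2,r3:Mul2,r4:Add1,r5:9
  c5: CDB Add1=8; issue ADD r4<-Add1  regs: r0:6,r1:18,r2:2,r3:Mul2,r4:Add1,r5:9
  c6: issue ADD r1<-Add2  regs: r0:6,r1:Add2,r2:2,r3:Mul2,r4:Add1,r5:9
  c7: CDB Mul1=90; stall  regs: r0:6,r1:Add2,r2:2,r3:Mul2,r4:Add1,r5:9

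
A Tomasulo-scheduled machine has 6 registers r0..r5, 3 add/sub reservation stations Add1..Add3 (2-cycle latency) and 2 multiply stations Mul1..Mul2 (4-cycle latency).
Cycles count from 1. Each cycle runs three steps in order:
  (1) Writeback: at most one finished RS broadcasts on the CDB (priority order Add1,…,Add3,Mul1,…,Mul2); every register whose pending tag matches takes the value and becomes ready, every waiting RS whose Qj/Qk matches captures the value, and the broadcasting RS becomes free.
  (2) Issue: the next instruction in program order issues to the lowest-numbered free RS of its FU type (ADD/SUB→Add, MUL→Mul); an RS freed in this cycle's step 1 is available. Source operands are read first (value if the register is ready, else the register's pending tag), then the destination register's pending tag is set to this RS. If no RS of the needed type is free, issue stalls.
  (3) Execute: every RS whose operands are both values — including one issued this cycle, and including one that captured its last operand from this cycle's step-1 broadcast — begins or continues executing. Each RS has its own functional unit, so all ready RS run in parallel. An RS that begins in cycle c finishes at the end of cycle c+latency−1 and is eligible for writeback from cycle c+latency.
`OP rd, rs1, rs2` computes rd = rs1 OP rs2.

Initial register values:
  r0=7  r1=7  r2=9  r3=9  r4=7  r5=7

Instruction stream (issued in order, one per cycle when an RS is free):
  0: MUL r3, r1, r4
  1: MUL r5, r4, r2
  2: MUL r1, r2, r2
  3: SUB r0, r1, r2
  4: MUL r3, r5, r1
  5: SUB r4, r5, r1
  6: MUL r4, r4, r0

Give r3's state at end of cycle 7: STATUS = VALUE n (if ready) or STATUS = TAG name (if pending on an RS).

cycle 1: issue MUL r3<-Mul1 // r0:7,r1:7,r2:9,r3:Mul1,r4:7,r5:7
cycle 2: issue MUL r5<-Mul2 // r0:7,r1:7,r2:9,r3:Mul1,r4:7,r5:Mul2
cycle 3: stall // r0:7,r1:7,r2:9,r3:Mul1,r4:7,r5:Mul2
cycle 4: stall // r0:7,r1:7,r2:9,r3:Mul1,r4:7,r5:Mul2
cycle 5: CDB Mul1=49; issue MUL r1<-Mul1 // r0:7,r1:Mul1,r2:9,r3:49,r4:7,r5:Mul2
cycle 6: CDB Mul2=63; issue SUB r0<-Add1 // r0:Add1,r1:Mul1,r2:9,r3:49,r4:7,r5:63
cycle 7: issue MUL r3<-Mul2 // r0:Add1,r1:Mul1,r2:9,r3:Mul2,r4:7,r5:63

STATUS = TAG Mul2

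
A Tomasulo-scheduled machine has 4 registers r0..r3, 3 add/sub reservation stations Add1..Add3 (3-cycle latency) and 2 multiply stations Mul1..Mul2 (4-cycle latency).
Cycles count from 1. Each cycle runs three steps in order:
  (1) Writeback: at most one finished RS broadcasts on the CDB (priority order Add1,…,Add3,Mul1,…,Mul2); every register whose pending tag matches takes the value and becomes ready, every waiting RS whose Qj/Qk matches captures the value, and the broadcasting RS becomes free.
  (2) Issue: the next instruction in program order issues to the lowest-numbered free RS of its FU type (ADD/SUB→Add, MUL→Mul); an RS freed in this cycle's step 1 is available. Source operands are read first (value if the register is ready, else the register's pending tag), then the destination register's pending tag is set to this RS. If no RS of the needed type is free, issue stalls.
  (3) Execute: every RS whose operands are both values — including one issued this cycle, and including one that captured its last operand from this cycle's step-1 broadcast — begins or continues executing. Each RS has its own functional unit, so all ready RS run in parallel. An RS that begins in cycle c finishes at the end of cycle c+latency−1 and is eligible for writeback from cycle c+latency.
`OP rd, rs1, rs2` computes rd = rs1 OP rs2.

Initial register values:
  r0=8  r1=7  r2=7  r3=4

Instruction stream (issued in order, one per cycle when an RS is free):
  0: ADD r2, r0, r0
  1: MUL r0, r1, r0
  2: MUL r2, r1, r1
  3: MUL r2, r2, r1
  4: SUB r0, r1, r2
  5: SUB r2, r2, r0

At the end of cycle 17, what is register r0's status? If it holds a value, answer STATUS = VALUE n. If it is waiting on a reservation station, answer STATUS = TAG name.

c1: issue ADD r2<-Add1 | r0:8,r1:7,r2:Add1,r3:4
c2: issue MUL r0<-Mul1 | r0:Mul1,r1:7,r2:Add1,r3:4
c3: issue MUL r2<-Mul2 | r0:Mul1,r1:7,r2:Mul2,r3:4
c4: CDB Add1=16; stall | r0:Mul1,r1:7,r2:Mul2,r3:4
c5: stall | r0:Mul1,r1:7,r2:Mul2,r3:4
c6: CDB Mul1=56; issue MUL r2<-Mul1 | r0:56,r1:7,r2:Mul1,r3:4
c7: CDB Mul2=49; issue SUB r0<-Add1 | r0:Add1,r1:7,r2:Mul1,r3:4
c8: issue SUB r2<-Add2 | r0:Add1,r1:7,r2:Add2,r3:4
c9: - | r0:Add1,r1:7,r2:Add2,r3:4
c10: - | r0:Add1,r1:7,r2:Add2,r3:4
c11: CDB Mul1=343 | r0:Add1,r1:7,r2:Add2,r3:4
c12: - | r0:Add1,r1:7,r2:Add2,r3:4
c13: - | r0:Add1,r1:7,r2:Add2,r3:4
c14: CDB Add1=-336 | r0:-336,r1:7,r2:Add2,r3:4
c15: - | r0:-336,r1:7,r2:Add2,r3:4
c16: - | r0:-336,r1:7,r2:Add2,r3:4
c17: CDB Add2=679 | r0:-336,r1:7,r2:679,r3:4

STATUS = VALUE -336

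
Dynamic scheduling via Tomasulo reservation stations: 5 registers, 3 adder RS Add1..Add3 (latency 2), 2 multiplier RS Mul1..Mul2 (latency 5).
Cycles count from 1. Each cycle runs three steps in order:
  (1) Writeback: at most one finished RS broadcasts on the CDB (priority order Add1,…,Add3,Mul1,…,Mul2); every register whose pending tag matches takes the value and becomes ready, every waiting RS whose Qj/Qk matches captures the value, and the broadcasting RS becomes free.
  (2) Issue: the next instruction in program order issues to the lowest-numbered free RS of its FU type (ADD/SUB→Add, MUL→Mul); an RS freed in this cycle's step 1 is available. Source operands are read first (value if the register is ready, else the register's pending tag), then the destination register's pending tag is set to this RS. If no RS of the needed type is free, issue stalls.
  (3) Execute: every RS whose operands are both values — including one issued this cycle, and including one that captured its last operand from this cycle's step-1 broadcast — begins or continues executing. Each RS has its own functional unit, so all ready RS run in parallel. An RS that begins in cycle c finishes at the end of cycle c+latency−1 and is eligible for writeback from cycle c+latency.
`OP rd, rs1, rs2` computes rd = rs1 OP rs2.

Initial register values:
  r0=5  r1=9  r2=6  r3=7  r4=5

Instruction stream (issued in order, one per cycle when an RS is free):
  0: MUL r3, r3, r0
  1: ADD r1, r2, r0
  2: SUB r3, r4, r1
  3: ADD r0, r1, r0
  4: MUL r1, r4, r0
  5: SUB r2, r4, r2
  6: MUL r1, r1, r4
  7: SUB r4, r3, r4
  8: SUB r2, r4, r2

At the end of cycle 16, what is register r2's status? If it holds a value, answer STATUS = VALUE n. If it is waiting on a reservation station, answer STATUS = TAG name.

  c1: issue MUL r3<-Mul1  regs: r0:5,r1:9,r2:6,r3:Mul1,r4:5
  c2: issue ADD r1<-Add1  regs: r0:5,r1:Add1,r2:6,r3:Mul1,r4:5
  c3: issue SUB r3<-Add2  regs: r0:5,r1:Add1,r2:6,r3:Add2,r4:5
  c4: CDB Add1=11; issue ADD r0<-Add1  regs: r0:Add1,r1:11,r2:6,r3:Add2,r4:5
  c5: issue MUL r1<-Mul2  regs: r0:Add1,r1:Mul2,r2:6,r3:Add2,r4:5
  c6: CDB Add1=16; issue SUB r2<-Add1  regs: r0:16,r1:Mul2,r2:Add1,r3:Add2,r4:5
  c7: CDB Add2=-6; stall  regs: r0:16,r1:Mul2,r2:Add1,r3:-6,r4:5
  c8: CDB Add1=-1; stall  regs: r0:16,r1:Mul2,r2:-1,r3:-6,r4:5
  c9: CDB Mul1=35; issue MUL r1<-Mul1  regs: r0:16,r1:Mul1,r2:-1,r3:-6,r4:5
  c10: issue SUB r4<-Add1  regs: r0:16,r1:Mul1,r2:-1,r3:-6,r4:Add1
  c11: CDB Mul2=80; issue SUB r2<-Add2  regs: r0:16,r1:Mul1,r2:Add2,r3:-6,r4:Add1
  c12: CDB Add1=-11  regs: r0:16,r1:Mul1,r2:Add2,r3:-6,r4:-11
  c13: -  regs: r0:16,r1:Mul1,r2:Add2,r3:-6,r4:-11
  c14: CDB Add2=-10  regs: r0:16,r1:Mul1,r2:-10,r3:-6,r4:-11
  c15: -  regs: r0:16,r1:Mul1,r2:-10,r3:-6,r4:-11
  c16: CDB Mul1=400  regs: r0:16,r1:400,r2:-10,r3:-6,r4:-11

STATUS = VALUE -10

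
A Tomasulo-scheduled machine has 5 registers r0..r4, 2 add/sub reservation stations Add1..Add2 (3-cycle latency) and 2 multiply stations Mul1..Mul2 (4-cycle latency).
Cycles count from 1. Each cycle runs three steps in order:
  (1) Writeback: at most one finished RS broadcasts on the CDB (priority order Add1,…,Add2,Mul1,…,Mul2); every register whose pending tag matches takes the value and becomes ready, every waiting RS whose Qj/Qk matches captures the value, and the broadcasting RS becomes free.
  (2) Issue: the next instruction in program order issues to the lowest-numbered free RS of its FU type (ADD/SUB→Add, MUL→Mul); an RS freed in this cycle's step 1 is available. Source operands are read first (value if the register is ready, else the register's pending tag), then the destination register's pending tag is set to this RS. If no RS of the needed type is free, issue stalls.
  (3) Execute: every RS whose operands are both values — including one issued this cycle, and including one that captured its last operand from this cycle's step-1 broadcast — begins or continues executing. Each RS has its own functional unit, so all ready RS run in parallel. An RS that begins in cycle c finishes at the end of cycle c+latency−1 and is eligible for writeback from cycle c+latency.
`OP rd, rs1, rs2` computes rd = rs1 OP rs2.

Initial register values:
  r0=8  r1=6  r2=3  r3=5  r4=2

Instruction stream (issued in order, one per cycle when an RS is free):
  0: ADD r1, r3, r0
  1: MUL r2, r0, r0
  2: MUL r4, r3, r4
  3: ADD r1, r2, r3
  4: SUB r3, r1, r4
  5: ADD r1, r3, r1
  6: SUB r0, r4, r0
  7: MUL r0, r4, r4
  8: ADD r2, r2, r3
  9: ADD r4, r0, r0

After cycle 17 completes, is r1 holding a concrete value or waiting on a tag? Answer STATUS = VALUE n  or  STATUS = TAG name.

STATUS = VALUE 128

  c1: issue ADD r1<-Add1  regs: r0:8,r1:Add1,r2:3,r3:5,r4:2
  c2: issue MUL r2<-Mul1  regs: r0:8,r1:Add1,r2:Mul1,r3:5,r4:2
  c3: issue MUL r4<-Mul2  regs: r0:8,r1:Add1,r2:Mul1,r3:5,r4:Mul2
  c4: CDB Add1=13; issue ADD r1<-Add1  regs: r0:8,r1:Add1,r2:Mul1,r3:5,r4:Mul2
  c5: issue SUB r3<-Add2  regs: r0:8,r1:Add1,r2:Mul1,r3:Add2,r4:Mul2
  c6: CDB Mul1=64; stall  regs: r0:8,r1:Add1,r2:64,r3:Add2,r4:Mul2
  c7: CDB Mul2=10; stall  regs: r0:8,r1:Add1,r2:64,r3:Add2,r4:10
  c8: stall  regs: r0:8,r1:Add1,r2:64,r3:Add2,r4:10
  c9: CDB Add1=69; issue ADD r1<-Add1  regs: r0:8,r1:Add1,r2:64,r3:Add2,r4:10
  c10: stall  regs: r0:8,r1:Add1,r2:64,r3:Add2,r4:10
  c11: stall  regs: r0:8,r1:Add1,r2:64,r3:Add2,r4:10
  c12: CDB Add2=59; issue SUB r0<-Add2  regs: r0:Add2,r1:Add1,r2:64,r3:59,r4:10
  c13: issue MUL r0<-Mul1  regs: r0:Mul1,r1:Add1,r2:64,r3:59,r4:10
  c14: stall  regs: r0:Mul1,r1:Add1,r2:64,r3:59,r4:10
  c15: CDB Add1=128; issue ADD r2<-Add1  regs: r0:Mul1,r1:128,r2:Add1,r3:59,r4:10
  c16: CDB Add2=2; issue ADD r4<-Add2  regs: r0:Mul1,r1:128,r2:Add1,r3:59,r4:Add2
  c17: CDB Mul1=100  regs: r0:100,r1:128,r2:Add1,r3:59,r4:Add2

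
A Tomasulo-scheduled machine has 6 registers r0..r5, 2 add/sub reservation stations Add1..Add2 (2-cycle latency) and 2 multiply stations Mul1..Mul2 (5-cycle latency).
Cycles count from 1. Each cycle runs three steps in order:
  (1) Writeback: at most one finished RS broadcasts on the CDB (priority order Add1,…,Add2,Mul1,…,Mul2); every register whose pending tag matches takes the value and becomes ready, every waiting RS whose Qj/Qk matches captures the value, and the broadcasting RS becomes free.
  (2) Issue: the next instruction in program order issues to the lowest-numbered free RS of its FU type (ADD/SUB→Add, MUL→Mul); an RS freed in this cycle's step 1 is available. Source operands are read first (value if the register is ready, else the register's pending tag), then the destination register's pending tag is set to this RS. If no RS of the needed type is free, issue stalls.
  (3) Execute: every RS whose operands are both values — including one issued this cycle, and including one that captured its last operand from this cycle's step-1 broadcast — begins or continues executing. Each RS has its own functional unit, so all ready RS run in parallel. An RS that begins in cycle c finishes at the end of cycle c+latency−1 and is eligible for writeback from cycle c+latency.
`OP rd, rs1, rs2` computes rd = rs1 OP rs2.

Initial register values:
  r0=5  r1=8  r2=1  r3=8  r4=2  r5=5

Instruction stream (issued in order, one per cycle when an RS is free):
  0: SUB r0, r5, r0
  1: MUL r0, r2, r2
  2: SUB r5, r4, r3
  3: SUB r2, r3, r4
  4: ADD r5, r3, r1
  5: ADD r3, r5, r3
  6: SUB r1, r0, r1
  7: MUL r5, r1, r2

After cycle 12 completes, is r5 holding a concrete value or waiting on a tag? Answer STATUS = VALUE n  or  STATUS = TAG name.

cycle 1: issue SUB r0<-Add1 // r0:Add1,r1:8,r2:1,r3:8,r4:2,r5:5
cycle 2: issue MUL r0<-Mul1 // r0:Mul1,r1:8,r2:1,r3:8,r4:2,r5:5
cycle 3: CDB Add1=0; issue SUB r5<-Add1 // r0:Mul1,r1:8,r2:1,r3:8,r4:2,r5:Add1
cycle 4: issue SUB r2<-Add2 // r0:Mul1,r1:8,r2:Add2,r3:8,r4:2,r5:Add1
cycle 5: CDB Add1=-6; issue ADD r5<-Add1 // r0:Mul1,r1:8,r2:Add2,r3:8,r4:2,r5:Add1
cycle 6: CDB Add2=6; issue ADD r3<-Add2 // r0:Mul1,r1:8,r2:6,r3:Add2,r4:2,r5:Add1
cycle 7: CDB Add1=16; issue SUB r1<-Add1 // r0:Mul1,r1:Add1,r2:6,r3:Add2,r4:2,r5:16
cycle 8: CDB Mul1=1; issue MUL r5<-Mul1 // r0:1,r1:Add1,r2:6,r3:Add2,r4:2,r5:Mul1
cycle 9: CDB Add2=24 // r0:1,r1:Add1,r2:6,r3:24,r4:2,r5:Mul1
cycle 10: CDB Add1=-7 // r0:1,r1:-7,r2:6,r3:24,r4:2,r5:Mul1
cycle 11: - // r0:1,r1:-7,r2:6,r3:24,r4:2,r5:Mul1
cycle 12: - // r0:1,r1:-7,r2:6,r3:24,r4:2,r5:Mul1

STATUS = TAG Mul1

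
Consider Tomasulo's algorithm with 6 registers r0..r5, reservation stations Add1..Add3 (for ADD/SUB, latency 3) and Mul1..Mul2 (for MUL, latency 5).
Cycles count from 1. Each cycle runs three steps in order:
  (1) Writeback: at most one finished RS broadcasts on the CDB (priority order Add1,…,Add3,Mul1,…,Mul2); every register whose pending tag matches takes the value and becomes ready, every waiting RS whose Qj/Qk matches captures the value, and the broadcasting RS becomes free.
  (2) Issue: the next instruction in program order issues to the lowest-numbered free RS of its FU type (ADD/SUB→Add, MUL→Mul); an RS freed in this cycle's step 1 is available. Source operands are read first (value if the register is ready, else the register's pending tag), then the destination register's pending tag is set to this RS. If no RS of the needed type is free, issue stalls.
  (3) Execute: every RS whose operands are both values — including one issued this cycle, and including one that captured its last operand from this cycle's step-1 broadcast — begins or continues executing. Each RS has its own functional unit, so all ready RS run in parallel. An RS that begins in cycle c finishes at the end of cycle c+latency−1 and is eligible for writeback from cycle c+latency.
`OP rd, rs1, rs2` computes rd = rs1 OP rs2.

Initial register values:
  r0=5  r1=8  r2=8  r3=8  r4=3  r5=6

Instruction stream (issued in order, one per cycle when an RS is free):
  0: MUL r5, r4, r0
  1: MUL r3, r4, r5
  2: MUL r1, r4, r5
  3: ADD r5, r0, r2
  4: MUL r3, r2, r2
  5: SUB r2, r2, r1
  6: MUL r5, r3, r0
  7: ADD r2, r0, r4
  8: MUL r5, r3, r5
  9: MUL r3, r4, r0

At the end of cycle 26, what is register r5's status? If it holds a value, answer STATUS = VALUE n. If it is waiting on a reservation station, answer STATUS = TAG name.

c1: issue MUL r5<-Mul1 | r0:5,r1:8,r2:8,r3:8,r4:3,r5:Mul1
c2: issue MUL r3<-Mul2 | r0:5,r1:8,r2:8,r3:Mul2,r4:3,r5:Mul1
c3: stall | r0:5,r1:8,r2:8,r3:Mul2,r4:3,r5:Mul1
c4: stall | r0:5,r1:8,r2:8,r3:Mul2,r4:3,r5:Mul1
c5: stall | r0:5,r1:8,r2:8,r3:Mul2,r4:3,r5:Mul1
c6: CDB Mul1=15; issue MUL r1<-Mul1 | r0:5,r1:Mul1,r2:8,r3:Mul2,r4:3,r5:15
c7: issue ADD r5<-Add1 | r0:5,r1:Mul1,r2:8,r3:Mul2,r4:3,r5:Add1
c8: stall | r0:5,r1:Mul1,r2:8,r3:Mul2,r4:3,r5:Add1
c9: stall | r0:5,r1:Mul1,r2:8,r3:Mul2,r4:3,r5:Add1
c10: CDB Add1=13; stall | r0:5,r1:Mul1,r2:8,r3:Mul2,r4:3,r5:13
c11: CDB Mul1=45; issue MUL r3<-Mul1 | r0:5,r1:45,r2:8,r3:Mul1,r4:3,r5:13
c12: CDB Mul2=45; issue SUB r2<-Add1 | r0:5,r1:45,r2:Add1,r3:Mul1,r4:3,r5:13
c13: issue MUL r5<-Mul2 | r0:5,r1:45,r2:Add1,r3:Mul1,r4:3,r5:Mul2
c14: issue ADD r2<-Add2 | r0:5,r1:45,r2:Add2,r3:Mul1,r4:3,r5:Mul2
c15: CDB Add1=-37; stall | r0:5,r1:45,r2:Add2,r3:Mul1,r4:3,r5:Mul2
c16: CDB Mul1=64; issue MUL r5<-Mul1 | r0:5,r1:45,r2:Add2,r3:64,r4:3,r5:Mul1
c17: CDB Add2=8; stall | r0:5,r1:45,r2:8,r3:64,r4:3,r5:Mul1
c18: stall | r0:5,r1:45,r2:8,r3:64,r4:3,r5:Mul1
c19: stall | r0:5,r1:45,r2:8,r3:64,r4:3,r5:Mul1
c20: stall | r0:5,r1:45,r2:8,r3:64,r4:3,r5:Mul1
c21: CDB Mul2=320; issue MUL r3<-Mul2 | r0:5,r1:45,r2:8,r3:Mul2,r4:3,r5:Mul1
c22: - | r0:5,r1:45,r2:8,r3:Mul2,r4:3,r5:Mul1
c23: - | r0:5,r1:45,r2:8,r3:Mul2,r4:3,r5:Mul1
c24: - | r0:5,r1:45,r2:8,r3:Mul2,r4:3,r5:Mul1
c25: - | r0:5,r1:45,r2:8,r3:Mul2,r4:3,r5:Mul1
c26: CDB Mul1=20480 | r0:5,r1:45,r2:8,r3:Mul2,r4:3,r5:20480

STATUS = VALUE 20480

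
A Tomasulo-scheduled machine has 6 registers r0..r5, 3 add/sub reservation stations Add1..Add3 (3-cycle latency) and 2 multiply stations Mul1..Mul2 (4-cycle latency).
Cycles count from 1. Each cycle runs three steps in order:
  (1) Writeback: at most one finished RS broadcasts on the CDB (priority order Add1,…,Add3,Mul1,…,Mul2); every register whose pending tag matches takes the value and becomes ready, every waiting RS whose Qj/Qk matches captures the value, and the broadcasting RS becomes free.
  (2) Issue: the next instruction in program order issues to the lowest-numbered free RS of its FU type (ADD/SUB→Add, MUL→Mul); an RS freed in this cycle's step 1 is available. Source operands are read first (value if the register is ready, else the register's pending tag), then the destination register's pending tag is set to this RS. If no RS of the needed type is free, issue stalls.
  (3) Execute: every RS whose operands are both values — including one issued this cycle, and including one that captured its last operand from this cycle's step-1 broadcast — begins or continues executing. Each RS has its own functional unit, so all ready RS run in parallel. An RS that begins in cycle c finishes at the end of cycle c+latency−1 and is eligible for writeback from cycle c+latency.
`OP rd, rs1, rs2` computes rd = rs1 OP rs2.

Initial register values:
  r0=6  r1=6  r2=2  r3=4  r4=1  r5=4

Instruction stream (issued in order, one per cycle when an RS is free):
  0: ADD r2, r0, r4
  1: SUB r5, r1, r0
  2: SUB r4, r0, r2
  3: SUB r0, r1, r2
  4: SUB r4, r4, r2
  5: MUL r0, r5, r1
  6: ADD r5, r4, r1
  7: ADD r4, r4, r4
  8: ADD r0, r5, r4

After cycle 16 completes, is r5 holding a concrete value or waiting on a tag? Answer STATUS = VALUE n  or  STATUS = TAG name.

STATUS = VALUE -2

  c1: issue ADD r2<-Add1  regs: r0:6,r1:6,r2:Add1,r3:4,r4:1,r5:4
  c2: issue SUB r5<-Add2  regs: r0:6,r1:6,r2:Add1,r3:4,r4:1,r5:Add2
  c3: issue SUB r4<-Add3  regs: r0:6,r1:6,r2:Add1,r3:4,r4:Add3,r5:Add2
  c4: CDB Add1=7; issue SUB r0<-Add1  regs: r0:Add1,r1:6,r2:7,r3:4,r4:Add3,r5:Add2
  c5: CDB Add2=0; issue SUB r4<-Add2  regs: r0:Add1,r1:6,r2:7,r3:4,r4:Add2,r5:0
  c6: issue MUL r0<-Mul1  regs: r0:Mul1,r1:6,r2:7,r3:4,r4:Add2,r5:0
  c7: CDB Add1=-1; issue ADD r5<-Add1  regs: r0:Mul1,r1:6,r2:7,r3:4,r4:Add2,r5:Add1
  c8: CDB Add3=-1; issue ADD r4<-Add3  regs: r0:Mul1,r1:6,r2:7,r3:4,r4:Add3,r5:Add1
  c9: stall  regs: r0:Mul1,r1:6,r2:7,r3:4,r4:Add3,r5:Add1
  c10: CDB Mul1=0; stall  regs: r0:0,r1:6,r2:7,r3:4,r4:Add3,r5:Add1
  c11: CDB Add2=-8; issue ADD r0<-Add2  regs: r0:Add2,r1:6,r2:7,r3:4,r4:Add3,r5:Add1
  c12: -  regs: r0:Add2,r1:6,r2:7,r3:4,r4:Add3,r5:Add1
  c13: -  regs: r0:Add2,r1:6,r2:7,r3:4,r4:Add3,r5:Add1
  c14: CDB Add1=-2  regs: r0:Add2,r1:6,r2:7,r3:4,r4:Add3,r5:-2
  c15: CDB Add3=-16  regs: r0:Add2,r1:6,r2:7,r3:4,r4:-16,r5:-2
  c16: -  regs: r0:Add2,r1:6,r2:7,r3:4,r4:-16,r5:-2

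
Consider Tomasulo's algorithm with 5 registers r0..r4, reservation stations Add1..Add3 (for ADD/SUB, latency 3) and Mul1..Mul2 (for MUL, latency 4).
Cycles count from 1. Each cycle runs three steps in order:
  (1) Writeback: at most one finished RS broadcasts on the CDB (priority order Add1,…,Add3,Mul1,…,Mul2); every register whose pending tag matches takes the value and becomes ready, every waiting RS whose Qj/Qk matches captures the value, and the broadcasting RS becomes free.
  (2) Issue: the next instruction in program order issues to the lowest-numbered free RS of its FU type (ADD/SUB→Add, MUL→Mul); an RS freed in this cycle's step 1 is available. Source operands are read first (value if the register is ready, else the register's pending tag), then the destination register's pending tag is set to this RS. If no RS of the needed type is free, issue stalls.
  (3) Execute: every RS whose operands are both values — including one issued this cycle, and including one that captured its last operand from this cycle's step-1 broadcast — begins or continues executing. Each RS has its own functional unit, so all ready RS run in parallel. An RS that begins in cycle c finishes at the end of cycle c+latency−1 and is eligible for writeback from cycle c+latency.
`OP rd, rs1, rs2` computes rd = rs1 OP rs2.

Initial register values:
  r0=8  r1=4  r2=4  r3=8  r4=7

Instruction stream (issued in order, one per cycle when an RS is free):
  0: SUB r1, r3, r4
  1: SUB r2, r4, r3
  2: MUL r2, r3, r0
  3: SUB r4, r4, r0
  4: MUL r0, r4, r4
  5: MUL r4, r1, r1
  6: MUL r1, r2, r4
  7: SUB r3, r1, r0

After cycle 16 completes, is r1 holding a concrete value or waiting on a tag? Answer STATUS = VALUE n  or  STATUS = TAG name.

  c1: issue SUB r1<-Add1  regs: r0:8,r1:Add1,r2:4,r3:8,r4:7
  c2: issue SUB r2<-Add2  regs: r0:8,r1:Add1,r2:Add2,r3:8,r4:7
  c3: issue MUL r2<-Mul1  regs: r0:8,r1:Add1,r2:Mul1,r3:8,r4:7
  c4: CDB Add1=1; issue SUB r4<-Add1  regs: r0:8,r1:1,r2:Mul1,r3:8,r4:Add1
  c5: CDB Add2=-1; issue MUL r0<-Mul2  regs: r0:Mul2,r1:1,r2:Mul1,r3:8,r4:Add1
  c6: stall  regs: r0:Mul2,r1:1,r2:Mul1,r3:8,r4:Add1
  c7: CDB Add1=-1; stall  regs: r0:Mul2,r1:1,r2:Mul1,r3:8,r4:-1
  c8: CDB Mul1=64; issue MUL r4<-Mul1  regs: r0:Mul2,r1:1,r2:64,r3:8,r4:Mul1
  c9: stall  regs: r0:Mul2,r1:1,r2:64,r3:8,r4:Mul1
  c10: stall  regs: r0:Mul2,r1:1,r2:64,r3:8,r4:Mul1
  c11: CDB Mul2=1; issue MUL r1<-Mul2  regs: r0:1,r1:Mul2,r2:64,r3:8,r4:Mul1
  c12: CDB Mul1=1; issue SUB r3<-Add1  regs: r0:1,r1:Mul2,r2:64,r3:Add1,r4:1
  c13: -  regs: r0:1,r1:Mul2,r2:64,r3:Add1,r4:1
  c14: -  regs: r0:1,r1:Mul2,r2:64,r3:Add1,r4:1
  c15: -  regs: r0:1,r1:Mul2,r2:64,r3:Add1,r4:1
  c16: CDB Mul2=64  regs: r0:1,r1:64,r2:64,r3:Add1,r4:1

STATUS = VALUE 64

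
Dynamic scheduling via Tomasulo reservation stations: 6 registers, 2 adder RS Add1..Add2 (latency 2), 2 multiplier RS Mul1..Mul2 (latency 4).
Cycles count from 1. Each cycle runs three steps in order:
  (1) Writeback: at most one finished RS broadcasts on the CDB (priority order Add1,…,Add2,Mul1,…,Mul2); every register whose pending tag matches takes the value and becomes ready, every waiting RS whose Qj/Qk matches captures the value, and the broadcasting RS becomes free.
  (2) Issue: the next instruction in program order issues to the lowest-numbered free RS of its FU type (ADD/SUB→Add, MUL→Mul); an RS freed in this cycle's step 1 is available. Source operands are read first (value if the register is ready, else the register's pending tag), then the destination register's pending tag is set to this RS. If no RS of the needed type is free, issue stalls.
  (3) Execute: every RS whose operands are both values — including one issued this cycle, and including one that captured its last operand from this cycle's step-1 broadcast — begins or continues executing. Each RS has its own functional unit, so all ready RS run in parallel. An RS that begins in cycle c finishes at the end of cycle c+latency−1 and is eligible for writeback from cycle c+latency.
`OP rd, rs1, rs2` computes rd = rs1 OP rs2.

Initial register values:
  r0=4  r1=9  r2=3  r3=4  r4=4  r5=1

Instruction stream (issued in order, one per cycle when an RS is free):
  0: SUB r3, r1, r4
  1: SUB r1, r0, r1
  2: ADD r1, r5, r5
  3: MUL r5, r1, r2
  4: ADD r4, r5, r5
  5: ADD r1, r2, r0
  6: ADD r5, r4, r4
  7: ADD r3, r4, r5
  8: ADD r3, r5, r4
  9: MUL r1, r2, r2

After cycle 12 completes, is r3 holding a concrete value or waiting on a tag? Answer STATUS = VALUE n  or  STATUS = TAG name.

STATUS = TAG Add1

  c1: issue SUB r3<-Add1  regs: r0:4,r1:9,r2:3,r3:Add1,r4:4,r5:1
  c2: issue SUB r1<-Add2  regs: r0:4,r1:Add2,r2:3,r3:Add1,r4:4,r5:1
  c3: CDB Add1=5; issue ADD r1<-Add1  regs: r0:4,r1:Add1,r2:3,r3:5,r4:4,r5:1
  c4: CDB Add2=-5; issue MUL r5<-Mul1  regs: r0:4,r1:Add1,r2:3,r3:5,r4:4,r5:Mul1
  c5: CDB Add1=2; issue ADD r4<-Add1  regs: r0:4,r1:2,r2:3,r3:5,r4:Add1,r5:Mul1
  c6: issue ADD r1<-Add2  regs: r0:4,r1:Add2,r2:3,r3:5,r4:Add1,r5:Mul1
  c7: stall  regs: r0:4,r1:Add2,r2:3,r3:5,r4:Add1,r5:Mul1
  c8: CDB Add2=7; issue ADD r5<-Add2  regs: r0:4,r1:7,r2:3,r3:5,r4:Add1,r5:Add2
  c9: CDB Mul1=6; stall  regs: r0:4,r1:7,r2:3,r3:5,r4:Add1,r5:Add2
  c10: stall  regs: r0:4,r1:7,r2:3,r3:5,r4:Add1,r5:Add2
  c11: CDB Add1=12; issue ADD r3<-Add1  regs: r0:4,r1:7,r2:3,r3:Add1,r4:12,r5:Add2
  c12: stall  regs: r0:4,r1:7,r2:3,r3:Add1,r4:12,r5:Add2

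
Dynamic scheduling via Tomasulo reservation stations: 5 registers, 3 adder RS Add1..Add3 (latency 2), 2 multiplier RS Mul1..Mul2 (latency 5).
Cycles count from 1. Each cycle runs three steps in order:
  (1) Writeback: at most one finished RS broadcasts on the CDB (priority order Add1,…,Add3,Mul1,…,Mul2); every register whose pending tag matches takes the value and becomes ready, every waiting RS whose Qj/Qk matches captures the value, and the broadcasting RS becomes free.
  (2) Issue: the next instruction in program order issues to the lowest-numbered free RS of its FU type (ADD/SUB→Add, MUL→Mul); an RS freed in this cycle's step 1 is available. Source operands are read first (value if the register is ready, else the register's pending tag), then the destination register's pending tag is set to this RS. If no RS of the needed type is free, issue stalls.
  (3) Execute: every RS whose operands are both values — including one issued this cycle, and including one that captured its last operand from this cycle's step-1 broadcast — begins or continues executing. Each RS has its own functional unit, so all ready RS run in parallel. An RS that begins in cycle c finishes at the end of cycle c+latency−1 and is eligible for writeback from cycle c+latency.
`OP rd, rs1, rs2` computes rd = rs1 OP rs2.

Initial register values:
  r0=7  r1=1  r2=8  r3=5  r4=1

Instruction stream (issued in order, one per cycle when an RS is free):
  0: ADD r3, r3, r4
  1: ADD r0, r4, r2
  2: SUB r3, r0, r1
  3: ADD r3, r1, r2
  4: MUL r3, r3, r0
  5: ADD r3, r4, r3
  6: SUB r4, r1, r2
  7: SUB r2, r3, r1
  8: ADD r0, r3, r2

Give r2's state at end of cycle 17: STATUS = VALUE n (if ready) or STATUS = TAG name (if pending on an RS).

STATUS = VALUE 81

c1: issue ADD r3<-Add1 | r0:7,r1:1,r2:8,r3:Add1,r4:1
c2: issue ADD r0<-Add2 | r0:Add2,r1:1,r2:8,r3:Add1,r4:1
c3: CDB Add1=6; issue SUB r3<-Add1 | r0:Add2,r1:1,r2:8,r3:Add1,r4:1
c4: CDB Add2=9; issue ADD r3<-Add2 | r0:9,r1:1,r2:8,r3:Add2,r4:1
c5: issue MUL r3<-Mul1 | r0:9,r1:1,r2:8,r3:Mul1,r4:1
c6: CDB Add1=8; issue ADD r3<-Add1 | r0:9,r1:1,r2:8,r3:Add1,r4:1
c7: CDB Add2=9; issue SUB r4<-Add2 | r0:9,r1:1,r2:8,r3:Add1,r4:Add2
c8: issue SUB r2<-Add3 | r0:9,r1:1,r2:Add3,r3:Add1,r4:Add2
c9: CDB Add2=-7; issue ADD r0<-Add2 | r0:Add2,r1:1,r2:Add3,r3:Add1,r4:-7
c10: - | r0:Add2,r1:1,r2:Add3,r3:Add1,r4:-7
c11: - | r0:Add2,r1:1,r2:Add3,r3:Add1,r4:-7
c12: CDB Mul1=81 | r0:Add2,r1:1,r2:Add3,r3:Add1,r4:-7
c13: - | r0:Add2,r1:1,r2:Add3,r3:Add1,r4:-7
c14: CDB Add1=82 | r0:Add2,r1:1,r2:Add3,r3:82,r4:-7
c15: - | r0:Add2,r1:1,r2:Add3,r3:82,r4:-7
c16: CDB Add3=81 | r0:Add2,r1:1,r2:81,r3:82,r4:-7
c17: - | r0:Add2,r1:1,r2:81,r3:82,r4:-7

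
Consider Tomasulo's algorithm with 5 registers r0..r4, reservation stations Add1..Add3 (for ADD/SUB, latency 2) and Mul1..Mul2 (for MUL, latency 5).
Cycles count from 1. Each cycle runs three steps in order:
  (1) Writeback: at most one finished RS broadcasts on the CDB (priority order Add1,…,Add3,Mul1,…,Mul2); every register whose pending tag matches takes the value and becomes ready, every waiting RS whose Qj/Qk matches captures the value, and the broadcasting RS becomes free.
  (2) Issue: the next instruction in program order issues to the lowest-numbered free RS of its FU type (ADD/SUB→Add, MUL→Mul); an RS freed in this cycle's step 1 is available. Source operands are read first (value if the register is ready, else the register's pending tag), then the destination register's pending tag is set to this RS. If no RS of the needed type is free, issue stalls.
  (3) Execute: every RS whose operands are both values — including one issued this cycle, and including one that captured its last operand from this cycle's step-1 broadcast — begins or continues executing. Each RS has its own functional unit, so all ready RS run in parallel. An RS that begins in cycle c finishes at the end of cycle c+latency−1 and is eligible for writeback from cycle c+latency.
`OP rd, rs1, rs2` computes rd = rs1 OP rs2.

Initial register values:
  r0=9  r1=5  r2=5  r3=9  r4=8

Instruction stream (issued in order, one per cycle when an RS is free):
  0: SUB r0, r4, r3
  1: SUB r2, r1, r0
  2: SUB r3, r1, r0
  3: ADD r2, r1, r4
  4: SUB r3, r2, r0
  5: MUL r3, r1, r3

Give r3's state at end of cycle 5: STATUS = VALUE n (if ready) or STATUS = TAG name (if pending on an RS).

c1: issue SUB r0<-Add1 | r0:Add1,r1:5,r2:5,r3:9,r4:8
c2: issue SUB r2<-Add2 | r0:Add1,r1:5,r2:Add2,r3:9,r4:8
c3: CDB Add1=-1; issue SUB r3<-Add1 | r0:-1,r1:5,r2:Add2,r3:Add1,r4:8
c4: issue ADD r2<-Add3 | r0:-1,r1:5,r2:Add3,r3:Add1,r4:8
c5: CDB Add1=6; issue SUB r3<-Add1 | r0:-1,r1:5,r2:Add3,r3:Add1,r4:8

STATUS = TAG Add1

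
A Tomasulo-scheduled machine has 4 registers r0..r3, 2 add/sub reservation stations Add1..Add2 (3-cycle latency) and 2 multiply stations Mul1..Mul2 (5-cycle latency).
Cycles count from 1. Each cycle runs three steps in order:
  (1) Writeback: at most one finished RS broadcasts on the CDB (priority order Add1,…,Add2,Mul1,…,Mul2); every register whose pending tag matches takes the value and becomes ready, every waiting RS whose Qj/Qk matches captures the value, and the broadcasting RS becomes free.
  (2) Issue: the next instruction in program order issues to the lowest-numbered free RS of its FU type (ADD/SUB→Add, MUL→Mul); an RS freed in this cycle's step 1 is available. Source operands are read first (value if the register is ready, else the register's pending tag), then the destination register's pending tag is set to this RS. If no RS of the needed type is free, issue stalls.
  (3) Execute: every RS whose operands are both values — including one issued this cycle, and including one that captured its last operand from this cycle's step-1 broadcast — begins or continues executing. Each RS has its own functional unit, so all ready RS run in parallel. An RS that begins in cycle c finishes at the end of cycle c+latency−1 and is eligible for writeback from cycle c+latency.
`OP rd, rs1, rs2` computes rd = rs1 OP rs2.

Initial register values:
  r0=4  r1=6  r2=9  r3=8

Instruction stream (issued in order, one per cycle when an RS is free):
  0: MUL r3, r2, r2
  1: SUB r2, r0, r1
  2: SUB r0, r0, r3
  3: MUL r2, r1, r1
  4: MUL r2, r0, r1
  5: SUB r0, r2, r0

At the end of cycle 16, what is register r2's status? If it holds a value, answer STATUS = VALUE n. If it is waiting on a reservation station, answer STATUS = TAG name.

STATUS = VALUE -462

c1: issue MUL r3<-Mul1 | r0:4,r1:6,r2:9,r3:Mul1
c2: issue SUB r2<-Add1 | r0:4,r1:6,r2:Add1,r3:Mul1
c3: issue SUB r0<-Add2 | r0:Add2,r1:6,r2:Add1,r3:Mul1
c4: issue MUL r2<-Mul2 | r0:Add2,r1:6,r2:Mul2,r3:Mul1
c5: CDB Add1=-2; stall | r0:Add2,r1:6,r2:Mul2,r3:Mul1
c6: CDB Mul1=81; issue MUL r2<-Mul1 | r0:Add2,r1:6,r2:Mul1,r3:81
c7: issue SUB r0<-Add1 | r0:Add1,r1:6,r2:Mul1,r3:81
c8: - | r0:Add1,r1:6,r2:Mul1,r3:81
c9: CDB Add2=-77 | r0:Add1,r1:6,r2:Mul1,r3:81
c10: CDB Mul2=36 | r0:Add1,r1:6,r2:Mul1,r3:81
c11: - | r0:Add1,r1:6,r2:Mul1,r3:81
c12: - | r0:Add1,r1:6,r2:Mul1,r3:81
c13: - | r0:Add1,r1:6,r2:Mul1,r3:81
c14: CDB Mul1=-462 | r0:Add1,r1:6,r2:-462,r3:81
c15: - | r0:Add1,r1:6,r2:-462,r3:81
c16: - | r0:Add1,r1:6,r2:-462,r3:81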